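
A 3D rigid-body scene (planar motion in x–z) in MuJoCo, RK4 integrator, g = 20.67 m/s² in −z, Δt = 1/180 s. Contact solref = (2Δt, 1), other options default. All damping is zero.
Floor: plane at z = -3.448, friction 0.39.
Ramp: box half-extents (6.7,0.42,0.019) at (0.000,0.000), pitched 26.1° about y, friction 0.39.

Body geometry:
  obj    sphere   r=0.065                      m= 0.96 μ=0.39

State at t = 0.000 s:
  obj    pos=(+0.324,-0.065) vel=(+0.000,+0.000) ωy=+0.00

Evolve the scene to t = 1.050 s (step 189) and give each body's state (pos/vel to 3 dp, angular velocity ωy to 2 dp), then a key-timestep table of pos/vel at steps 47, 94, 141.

State at t = 1.050 s:
  obj    pos=(+3.539,-1.640) vel=(+6.124,-3.000) ωy=+104.91

Key-timestep trajectory:
   step    t(s)  obj.x    obj.z    obj.vx   obj.vz 
     47  0.2611   +0.523  -0.163  +1.523  -0.746
     94  0.5222   +1.119  -0.455  +3.046  -1.492
    141  0.7833   +2.114  -0.942  +4.569  -2.238


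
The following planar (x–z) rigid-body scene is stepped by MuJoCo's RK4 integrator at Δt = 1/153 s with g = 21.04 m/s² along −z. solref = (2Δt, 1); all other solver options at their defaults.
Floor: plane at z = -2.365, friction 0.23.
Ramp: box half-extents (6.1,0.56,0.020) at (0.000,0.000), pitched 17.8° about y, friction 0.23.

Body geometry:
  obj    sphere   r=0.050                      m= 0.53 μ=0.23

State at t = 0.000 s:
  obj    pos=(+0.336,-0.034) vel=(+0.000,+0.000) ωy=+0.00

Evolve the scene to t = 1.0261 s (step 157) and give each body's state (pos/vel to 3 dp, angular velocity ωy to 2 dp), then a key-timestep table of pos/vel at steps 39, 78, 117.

State at t = 1.0261 s:
  obj    pos=(+2.639,-0.774) vel=(+4.488,-1.441) ωy=+94.27

Key-timestep trajectory:
   step    t(s)  obj.x    obj.z    obj.vx   obj.vz 
     39  0.2549   +0.478  -0.080  +1.115  -0.358
     78  0.5098   +0.904  -0.217  +2.230  -0.716
    117  0.7647   +1.615  -0.445  +3.345  -1.074


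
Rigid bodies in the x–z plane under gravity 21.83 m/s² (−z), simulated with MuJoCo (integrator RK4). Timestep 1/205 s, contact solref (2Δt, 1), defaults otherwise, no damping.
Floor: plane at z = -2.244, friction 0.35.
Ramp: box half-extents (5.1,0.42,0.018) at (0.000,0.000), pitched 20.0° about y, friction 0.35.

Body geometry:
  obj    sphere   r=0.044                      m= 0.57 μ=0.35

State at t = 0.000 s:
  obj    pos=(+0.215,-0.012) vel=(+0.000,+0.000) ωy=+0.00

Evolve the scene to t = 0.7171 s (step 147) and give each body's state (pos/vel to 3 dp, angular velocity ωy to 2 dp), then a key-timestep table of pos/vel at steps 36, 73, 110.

State at t = 0.7171 s:
  obj    pos=(+1.503,-0.481) vel=(+3.593,-1.308) ωy=+86.89

Key-timestep trajectory:
   step    t(s)  obj.x    obj.z    obj.vx   obj.vz 
     36  0.1756   +0.292  -0.040  +0.880  -0.320
     73  0.3561   +0.533  -0.128  +1.784  -0.650
    110  0.5366   +0.936  -0.275  +2.689  -0.979


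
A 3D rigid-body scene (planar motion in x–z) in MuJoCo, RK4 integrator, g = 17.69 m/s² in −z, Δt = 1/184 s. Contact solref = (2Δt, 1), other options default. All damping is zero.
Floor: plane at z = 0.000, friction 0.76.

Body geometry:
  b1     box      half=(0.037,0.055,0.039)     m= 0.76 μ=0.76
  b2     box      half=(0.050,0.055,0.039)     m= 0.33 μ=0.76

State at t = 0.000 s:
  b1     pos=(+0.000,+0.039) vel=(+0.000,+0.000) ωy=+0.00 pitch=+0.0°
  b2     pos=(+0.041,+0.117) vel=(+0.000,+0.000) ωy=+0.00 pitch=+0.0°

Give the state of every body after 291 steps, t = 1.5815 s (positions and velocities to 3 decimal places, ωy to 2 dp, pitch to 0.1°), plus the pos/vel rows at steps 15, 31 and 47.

State at t = 1.5815 s:
  b1     pos=(+0.000,+0.039) vel=(+0.000,+0.000) ωy=+0.00 pitch=+0.0°
  b2     pos=(+0.087,+0.050) vel=(+0.000,+0.000) ωy=+0.00 pitch=+90.0°

Key-timestep trajectory:
   step    t(s)  b1.x    b1.z    b1.vx   b1.vz   b2.x    b2.z    b2.vx   b2.vz 
     15  0.0815   +0.000  +0.039  +0.000  +0.000   +0.045  +0.116  +0.098  -0.018
     31  0.1685   +0.000  +0.039  +0.000  +0.000   +0.062  +0.108  +0.323  -0.259
     47  0.2554   +0.000  +0.039  +0.000  +0.000   +0.090  +0.045  -0.051  +0.035


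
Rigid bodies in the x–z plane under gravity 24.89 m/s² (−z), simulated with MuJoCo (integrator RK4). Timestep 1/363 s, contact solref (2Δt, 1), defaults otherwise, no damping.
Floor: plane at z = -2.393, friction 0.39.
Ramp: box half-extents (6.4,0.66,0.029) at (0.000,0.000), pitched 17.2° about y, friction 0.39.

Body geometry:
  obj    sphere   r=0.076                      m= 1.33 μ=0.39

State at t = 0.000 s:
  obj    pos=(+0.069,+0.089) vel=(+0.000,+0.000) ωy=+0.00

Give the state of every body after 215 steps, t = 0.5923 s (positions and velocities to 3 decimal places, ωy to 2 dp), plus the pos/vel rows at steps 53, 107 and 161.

State at t = 0.5923 s:
  obj    pos=(+0.950,-0.184) vel=(+2.975,-0.921) ωy=+40.96

Key-timestep trajectory:
   step    t(s)  obj.x    obj.z    obj.vx   obj.vz 
     53  0.1460   +0.122  +0.072  +0.733  -0.227
    107  0.2948   +0.287  +0.021  +1.480  -0.458
    161  0.4435   +0.563  -0.064  +2.228  -0.690


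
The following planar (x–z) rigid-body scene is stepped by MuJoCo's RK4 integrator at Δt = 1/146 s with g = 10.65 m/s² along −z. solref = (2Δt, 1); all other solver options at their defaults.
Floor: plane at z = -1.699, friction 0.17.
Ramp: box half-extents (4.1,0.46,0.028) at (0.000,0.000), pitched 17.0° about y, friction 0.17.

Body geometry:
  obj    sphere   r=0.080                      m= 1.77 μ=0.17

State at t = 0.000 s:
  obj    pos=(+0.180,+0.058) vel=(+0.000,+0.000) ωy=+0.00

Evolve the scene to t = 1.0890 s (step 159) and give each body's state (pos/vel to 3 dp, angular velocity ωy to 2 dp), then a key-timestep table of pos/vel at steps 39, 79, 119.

State at t = 1.0890 s:
  obj    pos=(+1.441,-0.328) vel=(+2.316,-0.708) ωy=+30.27

Key-timestep trajectory:
   step    t(s)  obj.x    obj.z    obj.vx   obj.vz 
     39  0.2671   +0.256  +0.035  +0.568  -0.174
     79  0.5411   +0.491  -0.037  +1.151  -0.352
    119  0.8151   +0.887  -0.158  +1.734  -0.530


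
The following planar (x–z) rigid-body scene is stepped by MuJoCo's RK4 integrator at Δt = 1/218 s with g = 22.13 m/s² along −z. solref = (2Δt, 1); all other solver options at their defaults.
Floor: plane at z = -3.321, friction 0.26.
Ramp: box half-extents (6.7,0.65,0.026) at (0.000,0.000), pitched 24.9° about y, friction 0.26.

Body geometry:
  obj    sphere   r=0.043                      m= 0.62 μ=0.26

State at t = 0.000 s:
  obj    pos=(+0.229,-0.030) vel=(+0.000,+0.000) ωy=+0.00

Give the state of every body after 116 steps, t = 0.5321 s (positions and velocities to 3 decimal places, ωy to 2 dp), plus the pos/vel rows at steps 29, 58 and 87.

State at t = 0.5321 s:
  obj    pos=(+1.084,-0.427) vel=(+3.212,-1.491) ωy=+82.33

Key-timestep trajectory:
   step    t(s)  obj.x    obj.z    obj.vx   obj.vz 
     29  0.1330   +0.282  -0.055  +0.803  -0.373
     58  0.2661   +0.443  -0.129  +1.606  -0.746
     87  0.3991   +0.710  -0.253  +2.409  -1.118


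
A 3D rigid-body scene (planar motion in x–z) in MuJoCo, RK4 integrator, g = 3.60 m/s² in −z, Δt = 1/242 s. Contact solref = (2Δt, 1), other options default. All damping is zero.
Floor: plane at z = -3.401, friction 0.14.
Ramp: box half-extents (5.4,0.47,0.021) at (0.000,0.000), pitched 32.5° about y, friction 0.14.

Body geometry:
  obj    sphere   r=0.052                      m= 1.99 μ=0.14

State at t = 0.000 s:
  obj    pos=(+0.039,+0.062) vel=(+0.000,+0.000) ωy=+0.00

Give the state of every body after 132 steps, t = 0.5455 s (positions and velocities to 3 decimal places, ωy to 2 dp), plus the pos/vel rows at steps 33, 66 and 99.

State at t = 0.5455 s:
  obj    pos=(+0.228,-0.059) vel=(+0.696,-0.439) ωy=+11.17

Key-timestep trajectory:
   step    t(s)  obj.x    obj.z    obj.vx   obj.vz 
     33  0.1364   +0.051  +0.054  +0.172  -0.114
     66  0.2727   +0.086  +0.032  +0.346  -0.223
     99  0.4091   +0.145  -0.006  +0.523  -0.327


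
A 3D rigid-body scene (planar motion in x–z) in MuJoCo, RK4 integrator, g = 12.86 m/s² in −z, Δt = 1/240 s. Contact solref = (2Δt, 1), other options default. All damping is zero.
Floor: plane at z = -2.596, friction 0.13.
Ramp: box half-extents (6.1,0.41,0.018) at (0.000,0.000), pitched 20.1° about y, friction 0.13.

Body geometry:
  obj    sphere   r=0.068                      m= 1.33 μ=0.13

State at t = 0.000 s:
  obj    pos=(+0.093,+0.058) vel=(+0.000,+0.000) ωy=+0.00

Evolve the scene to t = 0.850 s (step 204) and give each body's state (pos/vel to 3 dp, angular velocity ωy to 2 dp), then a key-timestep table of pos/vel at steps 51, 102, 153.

State at t = 0.850 s:
  obj    pos=(+1.164,-0.334) vel=(+2.520,-0.922) ωy=+39.45

Key-timestep trajectory:
   step    t(s)  obj.x    obj.z    obj.vx   obj.vz 
     51  0.2125   +0.160  +0.033  +0.630  -0.231
    102  0.4250   +0.361  -0.040  +1.260  -0.461
    153  0.6375   +0.695  -0.163  +1.890  -0.692


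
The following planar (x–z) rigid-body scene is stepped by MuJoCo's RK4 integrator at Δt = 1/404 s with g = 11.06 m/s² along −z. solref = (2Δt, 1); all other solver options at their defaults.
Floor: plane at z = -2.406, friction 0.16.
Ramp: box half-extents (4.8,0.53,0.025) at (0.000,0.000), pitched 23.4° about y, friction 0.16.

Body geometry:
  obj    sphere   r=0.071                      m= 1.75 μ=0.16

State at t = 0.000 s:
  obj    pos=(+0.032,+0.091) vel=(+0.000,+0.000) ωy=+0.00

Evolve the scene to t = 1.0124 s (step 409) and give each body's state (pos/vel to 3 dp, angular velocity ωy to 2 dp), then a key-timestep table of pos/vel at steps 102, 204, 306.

State at t = 1.0124 s:
  obj    pos=(+1.508,-0.548) vel=(+2.915,-1.262) ωy=+44.73

Key-timestep trajectory:
   step    t(s)  obj.x    obj.z    obj.vx   obj.vz 
    102  0.2525   +0.124  +0.051  +0.727  -0.315
    204  0.5050   +0.399  -0.068  +1.454  -0.629
    306  0.7574   +0.858  -0.267  +2.181  -0.944


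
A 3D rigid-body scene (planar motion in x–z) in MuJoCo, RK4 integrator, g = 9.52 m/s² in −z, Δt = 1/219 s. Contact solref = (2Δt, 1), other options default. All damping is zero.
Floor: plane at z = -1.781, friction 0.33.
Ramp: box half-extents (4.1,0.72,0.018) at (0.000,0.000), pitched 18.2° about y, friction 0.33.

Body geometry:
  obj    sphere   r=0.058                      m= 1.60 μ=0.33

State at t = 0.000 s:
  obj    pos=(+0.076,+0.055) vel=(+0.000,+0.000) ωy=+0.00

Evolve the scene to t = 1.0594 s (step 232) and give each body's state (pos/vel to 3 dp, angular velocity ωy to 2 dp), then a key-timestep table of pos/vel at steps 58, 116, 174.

State at t = 1.0594 s:
  obj    pos=(+1.208,-0.317) vel=(+2.137,-0.703) ωy=+38.79

Key-timestep trajectory:
   step    t(s)  obj.x    obj.z    obj.vx   obj.vz 
     58  0.2648   +0.147  +0.032  +0.534  -0.176
    116  0.5297   +0.359  -0.038  +1.069  -0.351
    174  0.7945   +0.713  -0.154  +1.603  -0.527


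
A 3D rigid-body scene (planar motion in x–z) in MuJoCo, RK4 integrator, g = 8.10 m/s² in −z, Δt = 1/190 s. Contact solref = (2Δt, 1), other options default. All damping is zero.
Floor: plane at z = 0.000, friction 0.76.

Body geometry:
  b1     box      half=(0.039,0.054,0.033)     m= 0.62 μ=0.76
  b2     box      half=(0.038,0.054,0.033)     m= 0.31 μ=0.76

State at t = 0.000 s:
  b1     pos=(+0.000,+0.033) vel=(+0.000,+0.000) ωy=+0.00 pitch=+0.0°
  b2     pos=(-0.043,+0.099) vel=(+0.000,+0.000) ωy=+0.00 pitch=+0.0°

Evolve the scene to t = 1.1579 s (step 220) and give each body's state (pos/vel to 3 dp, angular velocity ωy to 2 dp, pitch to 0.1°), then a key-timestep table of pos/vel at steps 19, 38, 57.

State at t = 1.1579 s:
  b1     pos=(+0.000,+0.033) vel=(+0.000,+0.000) ωy=+0.00 pitch=+0.0°
  b2     pos=(-0.082,+0.038) vel=(+0.000,+0.000) ωy=+0.00 pitch=-90.0°

Key-timestep trajectory:
   step    t(s)  b1.x    b1.z    b1.vx   b1.vz   b2.x    b2.z    b2.vx   b2.vz 
     19  0.1000   +0.000  +0.033  +0.000  +0.000   -0.046  +0.098  -0.067  -0.014
     38  0.2000   +0.000  +0.033  +0.000  +0.000   -0.059  +0.093  -0.196  -0.136
     57  0.3000   +0.000  +0.033  +0.000  +0.000   -0.080  +0.050  -0.222  -0.812


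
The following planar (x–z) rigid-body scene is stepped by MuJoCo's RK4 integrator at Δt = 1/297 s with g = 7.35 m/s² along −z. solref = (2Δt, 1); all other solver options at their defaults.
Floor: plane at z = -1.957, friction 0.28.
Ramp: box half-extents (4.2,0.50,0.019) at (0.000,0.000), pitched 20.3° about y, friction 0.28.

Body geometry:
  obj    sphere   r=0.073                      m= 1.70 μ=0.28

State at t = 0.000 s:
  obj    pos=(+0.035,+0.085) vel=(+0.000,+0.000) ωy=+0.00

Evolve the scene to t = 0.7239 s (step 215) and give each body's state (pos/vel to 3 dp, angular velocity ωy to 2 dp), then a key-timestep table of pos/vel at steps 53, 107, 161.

State at t = 0.7239 s:
  obj    pos=(+0.483,-0.080) vel=(+1.237,-0.457) ωy=+18.06

Key-timestep trajectory:
   step    t(s)  obj.x    obj.z    obj.vx   obj.vz 
     53  0.1785   +0.062  +0.075  +0.305  -0.113
    107  0.3603   +0.146  +0.044  +0.616  -0.228
    161  0.5421   +0.286  -0.008  +0.926  -0.343


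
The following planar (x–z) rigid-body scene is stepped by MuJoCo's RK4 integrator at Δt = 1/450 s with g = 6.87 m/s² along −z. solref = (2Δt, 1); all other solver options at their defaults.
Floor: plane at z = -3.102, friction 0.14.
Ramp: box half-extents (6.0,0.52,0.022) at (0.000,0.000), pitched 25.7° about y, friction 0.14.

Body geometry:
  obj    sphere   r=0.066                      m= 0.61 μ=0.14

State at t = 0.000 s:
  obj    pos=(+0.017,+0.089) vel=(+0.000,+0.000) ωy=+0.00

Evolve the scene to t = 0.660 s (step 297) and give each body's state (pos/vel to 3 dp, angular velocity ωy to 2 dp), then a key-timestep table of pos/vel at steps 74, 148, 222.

State at t = 0.660 s:
  obj    pos=(+0.436,-0.112) vel=(+1.266,-0.609) ωy=+21.28

Key-timestep trajectory:
   step    t(s)  obj.x    obj.z    obj.vx   obj.vz 
     74  0.1644   +0.044  +0.077  +0.317  -0.153
    148  0.3289   +0.122  +0.039  +0.631  -0.303
    222  0.4933   +0.251  -0.023  +0.946  -0.455


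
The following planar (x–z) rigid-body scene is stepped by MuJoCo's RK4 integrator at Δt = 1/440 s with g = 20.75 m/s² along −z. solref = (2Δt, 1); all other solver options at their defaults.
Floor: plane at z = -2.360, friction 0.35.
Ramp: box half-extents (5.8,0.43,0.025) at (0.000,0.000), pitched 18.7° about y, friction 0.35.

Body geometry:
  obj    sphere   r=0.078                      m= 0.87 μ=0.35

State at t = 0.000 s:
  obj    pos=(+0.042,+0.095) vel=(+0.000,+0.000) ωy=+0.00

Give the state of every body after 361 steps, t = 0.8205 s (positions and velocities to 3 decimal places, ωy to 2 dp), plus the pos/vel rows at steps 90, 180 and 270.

State at t = 0.8205 s:
  obj    pos=(+1.557,-0.418) vel=(+3.693,-1.250) ωy=+49.98

Key-timestep trajectory:
   step    t(s)  obj.x    obj.z    obj.vx   obj.vz 
     90  0.2045   +0.136  +0.063  +0.921  -0.312
    180  0.4091   +0.419  -0.033  +1.841  -0.623
    270  0.6136   +0.889  -0.192  +2.762  -0.935


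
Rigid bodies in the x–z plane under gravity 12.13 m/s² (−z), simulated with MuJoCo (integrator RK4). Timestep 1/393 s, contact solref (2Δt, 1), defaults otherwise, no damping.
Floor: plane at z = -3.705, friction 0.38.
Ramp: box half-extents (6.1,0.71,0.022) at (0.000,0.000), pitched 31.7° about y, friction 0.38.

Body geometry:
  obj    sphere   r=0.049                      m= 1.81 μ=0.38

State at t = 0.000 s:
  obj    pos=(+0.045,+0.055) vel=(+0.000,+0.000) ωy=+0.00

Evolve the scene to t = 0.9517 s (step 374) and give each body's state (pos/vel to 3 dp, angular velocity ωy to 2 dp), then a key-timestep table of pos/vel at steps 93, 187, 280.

State at t = 0.9517 s:
  obj    pos=(+1.799,-1.028) vel=(+3.686,-2.277) ωy=+88.41

Key-timestep trajectory:
   step    t(s)  obj.x    obj.z    obj.vx   obj.vz 
     93  0.2366   +0.154  -0.012  +0.917  -0.566
    187  0.4758   +0.484  -0.215  +1.843  -1.138
    280  0.7125   +1.028  -0.552  +2.760  -1.705


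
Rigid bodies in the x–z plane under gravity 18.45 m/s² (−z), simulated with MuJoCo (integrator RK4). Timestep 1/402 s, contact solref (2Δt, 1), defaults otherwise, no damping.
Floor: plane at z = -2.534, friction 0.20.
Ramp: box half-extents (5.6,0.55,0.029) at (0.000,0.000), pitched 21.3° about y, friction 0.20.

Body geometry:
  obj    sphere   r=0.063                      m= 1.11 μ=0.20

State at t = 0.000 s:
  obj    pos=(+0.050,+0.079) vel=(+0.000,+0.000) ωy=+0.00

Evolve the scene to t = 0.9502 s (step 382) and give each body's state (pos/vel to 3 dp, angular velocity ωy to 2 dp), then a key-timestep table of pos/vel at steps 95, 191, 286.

State at t = 0.9502 s:
  obj    pos=(+2.064,-0.706) vel=(+4.238,-1.652) ωy=+72.20

Key-timestep trajectory:
   step    t(s)  obj.x    obj.z    obj.vx   obj.vz 
     95  0.2363   +0.175  +0.031  +1.054  -0.411
    191  0.4751   +0.554  -0.117  +2.119  -0.826
    286  0.7114   +1.179  -0.361  +3.173  -1.237


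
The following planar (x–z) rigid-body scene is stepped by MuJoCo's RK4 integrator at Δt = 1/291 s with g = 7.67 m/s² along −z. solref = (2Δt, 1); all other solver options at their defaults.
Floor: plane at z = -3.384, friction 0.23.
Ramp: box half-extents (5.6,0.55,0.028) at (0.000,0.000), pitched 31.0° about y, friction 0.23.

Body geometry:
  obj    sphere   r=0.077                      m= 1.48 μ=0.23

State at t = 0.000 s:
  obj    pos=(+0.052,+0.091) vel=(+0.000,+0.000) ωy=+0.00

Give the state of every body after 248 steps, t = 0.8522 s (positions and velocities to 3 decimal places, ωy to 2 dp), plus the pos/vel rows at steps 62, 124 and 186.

State at t = 0.8522 s:
  obj    pos=(+0.931,-0.437) vel=(+2.061,-1.239) ωy=+31.22

Key-timestep trajectory:
   step    t(s)  obj.x    obj.z    obj.vx   obj.vz 
     62  0.2131   +0.107  +0.058  +0.515  -0.310
    124  0.4261   +0.272  -0.041  +1.031  -0.619
    186  0.6392   +0.546  -0.206  +1.546  -0.929


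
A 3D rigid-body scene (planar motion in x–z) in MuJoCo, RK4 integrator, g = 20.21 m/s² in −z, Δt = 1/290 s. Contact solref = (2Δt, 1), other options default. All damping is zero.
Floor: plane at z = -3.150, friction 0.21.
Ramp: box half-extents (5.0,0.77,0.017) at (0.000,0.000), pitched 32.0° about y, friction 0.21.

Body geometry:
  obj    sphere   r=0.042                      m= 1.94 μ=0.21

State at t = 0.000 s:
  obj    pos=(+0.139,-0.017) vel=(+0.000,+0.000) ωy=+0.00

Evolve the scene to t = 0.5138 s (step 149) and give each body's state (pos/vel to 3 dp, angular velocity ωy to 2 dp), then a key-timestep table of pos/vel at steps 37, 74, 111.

State at t = 0.5138 s:
  obj    pos=(+0.995,-0.552) vel=(+3.334,-2.083) ωy=+93.54

Key-timestep trajectory:
   step    t(s)  obj.x    obj.z    obj.vx   obj.vz 
     37  0.1276   +0.192  -0.050  +0.828  -0.517
     74  0.2552   +0.350  -0.149  +1.656  -1.035
    111  0.3828   +0.614  -0.314  +2.483  -1.552


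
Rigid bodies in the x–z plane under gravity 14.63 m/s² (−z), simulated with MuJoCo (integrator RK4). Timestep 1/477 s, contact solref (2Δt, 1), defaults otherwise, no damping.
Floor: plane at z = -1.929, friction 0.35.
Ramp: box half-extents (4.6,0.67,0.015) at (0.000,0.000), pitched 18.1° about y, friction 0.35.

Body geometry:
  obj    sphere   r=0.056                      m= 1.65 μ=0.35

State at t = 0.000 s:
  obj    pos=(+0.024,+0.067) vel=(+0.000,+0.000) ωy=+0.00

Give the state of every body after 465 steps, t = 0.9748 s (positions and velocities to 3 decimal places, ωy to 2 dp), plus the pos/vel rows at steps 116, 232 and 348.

State at t = 0.9748 s:
  obj    pos=(+1.490,-0.412) vel=(+3.008,-0.983) ωy=+56.51

Key-timestep trajectory:
   step    t(s)  obj.x    obj.z    obj.vx   obj.vz 
    116  0.2432   +0.115  +0.037  +0.751  -0.245
    232  0.4864   +0.389  -0.052  +1.501  -0.491
    348  0.7296   +0.845  -0.202  +2.251  -0.736


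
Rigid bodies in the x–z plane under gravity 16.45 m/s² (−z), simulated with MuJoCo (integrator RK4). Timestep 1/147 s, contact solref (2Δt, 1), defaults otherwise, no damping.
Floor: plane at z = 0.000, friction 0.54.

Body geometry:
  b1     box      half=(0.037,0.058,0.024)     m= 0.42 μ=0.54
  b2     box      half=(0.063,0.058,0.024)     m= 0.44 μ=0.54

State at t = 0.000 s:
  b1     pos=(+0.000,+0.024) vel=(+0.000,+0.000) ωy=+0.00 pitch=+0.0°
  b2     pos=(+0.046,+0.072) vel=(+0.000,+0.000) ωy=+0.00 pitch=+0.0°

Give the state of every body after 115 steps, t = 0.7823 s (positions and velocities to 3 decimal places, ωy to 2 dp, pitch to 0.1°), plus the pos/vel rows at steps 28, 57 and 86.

State at t = 0.7823 s:
  b1     pos=(-0.001,+0.024) vel=(-0.001,+0.000) ωy=+0.00 pitch=+0.0°
  b2     pos=(+0.059,+0.060) vel=(+0.000,-0.001) ωy=-0.03 pitch=+42.3°

Key-timestep trajectory:
   step    t(s)  b1.x    b1.z    b1.vx   b1.vz   b2.x    b2.z    b2.vx   b2.vz 
     28  0.1905   +0.000  +0.024  +0.000  +0.000   +0.065  +0.063  -0.035  +0.012
     57  0.3878   +0.000  +0.024  -0.001  +0.000   +0.058  +0.060  +0.000  -0.001
     86  0.5850   +0.000  +0.024  -0.001  +0.000   +0.059  +0.060  +0.000  -0.001


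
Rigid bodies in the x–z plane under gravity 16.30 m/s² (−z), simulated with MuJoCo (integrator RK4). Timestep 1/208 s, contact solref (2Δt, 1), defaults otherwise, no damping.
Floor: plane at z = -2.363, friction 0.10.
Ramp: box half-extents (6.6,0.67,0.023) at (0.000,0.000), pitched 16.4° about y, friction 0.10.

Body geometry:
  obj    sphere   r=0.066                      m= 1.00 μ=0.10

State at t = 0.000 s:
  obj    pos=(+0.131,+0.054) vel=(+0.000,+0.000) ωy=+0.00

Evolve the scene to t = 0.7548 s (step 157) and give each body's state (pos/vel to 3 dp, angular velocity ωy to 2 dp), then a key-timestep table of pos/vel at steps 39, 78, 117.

State at t = 0.7548 s:
  obj    pos=(+1.030,-0.210) vel=(+2.381,-0.701) ωy=+37.58

Key-timestep trajectory:
   step    t(s)  obj.x    obj.z    obj.vx   obj.vz 
     39  0.1875   +0.187  +0.038  +0.592  -0.174
     78  0.3750   +0.353  -0.011  +1.183  -0.348
    117  0.5625   +0.630  -0.093  +1.774  -0.522


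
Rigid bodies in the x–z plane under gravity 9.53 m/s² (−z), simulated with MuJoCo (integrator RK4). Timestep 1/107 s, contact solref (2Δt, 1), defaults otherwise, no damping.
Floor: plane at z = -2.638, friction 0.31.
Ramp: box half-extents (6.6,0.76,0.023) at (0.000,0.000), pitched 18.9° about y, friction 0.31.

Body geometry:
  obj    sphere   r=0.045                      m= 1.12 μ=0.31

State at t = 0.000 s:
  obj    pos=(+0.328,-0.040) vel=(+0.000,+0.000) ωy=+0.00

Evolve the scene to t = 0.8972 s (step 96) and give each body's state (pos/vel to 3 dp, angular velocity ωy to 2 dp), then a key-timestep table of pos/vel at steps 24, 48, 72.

State at t = 0.8972 s:
  obj    pos=(+1.167,-0.328) vel=(+1.871,-0.641) ωy=+43.94

Key-timestep trajectory:
   step    t(s)  obj.x    obj.z    obj.vx   obj.vz 
     24  0.2243   +0.380  -0.058  +0.468  -0.160
     48  0.4486   +0.538  -0.112  +0.936  -0.320
     72  0.6729   +0.800  -0.202  +1.404  -0.481


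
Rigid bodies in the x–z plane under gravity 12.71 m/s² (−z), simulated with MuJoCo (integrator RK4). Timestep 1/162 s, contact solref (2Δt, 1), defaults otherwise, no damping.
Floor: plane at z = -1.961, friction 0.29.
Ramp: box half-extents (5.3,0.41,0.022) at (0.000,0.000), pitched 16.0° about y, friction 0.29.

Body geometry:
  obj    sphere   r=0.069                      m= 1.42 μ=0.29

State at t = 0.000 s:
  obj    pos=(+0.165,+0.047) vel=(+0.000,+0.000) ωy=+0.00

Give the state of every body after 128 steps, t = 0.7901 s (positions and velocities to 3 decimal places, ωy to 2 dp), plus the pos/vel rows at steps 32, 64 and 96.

State at t = 0.7901 s:
  obj    pos=(+0.916,-0.168) vel=(+1.901,-0.545) ωy=+28.65

Key-timestep trajectory:
   step    t(s)  obj.x    obj.z    obj.vx   obj.vz 
     32  0.1975   +0.212  +0.034  +0.475  -0.136
     64  0.3951   +0.353  -0.007  +0.950  -0.273
     96  0.5926   +0.588  -0.074  +1.426  -0.409


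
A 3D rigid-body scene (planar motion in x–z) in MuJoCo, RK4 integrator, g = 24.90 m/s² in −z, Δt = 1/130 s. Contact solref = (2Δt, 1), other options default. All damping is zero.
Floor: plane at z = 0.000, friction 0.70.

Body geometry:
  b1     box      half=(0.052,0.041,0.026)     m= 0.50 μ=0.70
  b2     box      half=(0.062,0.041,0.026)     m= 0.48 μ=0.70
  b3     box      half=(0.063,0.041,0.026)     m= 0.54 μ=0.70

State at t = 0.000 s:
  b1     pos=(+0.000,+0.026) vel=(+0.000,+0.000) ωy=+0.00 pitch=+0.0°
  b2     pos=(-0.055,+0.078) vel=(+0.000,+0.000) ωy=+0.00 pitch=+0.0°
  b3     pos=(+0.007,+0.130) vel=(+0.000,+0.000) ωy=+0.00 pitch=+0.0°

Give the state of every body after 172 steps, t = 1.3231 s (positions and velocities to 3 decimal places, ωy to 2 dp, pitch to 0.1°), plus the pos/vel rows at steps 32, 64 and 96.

State at t = 1.3231 s:
  b1     pos=(+0.000,+0.026) vel=(+0.000,+0.000) ωy=+0.00 pitch=+0.0°
  b2     pos=(-0.116,+0.062) vel=(+0.000,+0.000) ωy=+0.00 pitch=-90.0°
  b3     pos=(+0.147,+0.026) vel=(+0.000,+0.000) ωy=+0.00 pitch=+180.0°

Key-timestep trajectory:
   step    t(s)  b1.x    b1.z    b1.vx   b1.vz   b2.x    b2.z    b2.vx   b2.vz   b3.x    b3.z    b3.vx   b3.vz 
     32  0.2462   +0.000  +0.026  -0.001  +0.000   -0.055  +0.078  -0.002  +0.000   +0.014  +0.128  +0.124  -0.035
     64  0.4923   +0.000  +0.026  +0.000  +0.002   -0.080  +0.063  -0.289  +0.083   +0.112  +0.081  +0.711  -1.088
     96  0.7385   +0.000  +0.026  +0.000  +0.000   -0.113  +0.061  +0.200  +0.023   +0.147  +0.026  +0.000  +0.000


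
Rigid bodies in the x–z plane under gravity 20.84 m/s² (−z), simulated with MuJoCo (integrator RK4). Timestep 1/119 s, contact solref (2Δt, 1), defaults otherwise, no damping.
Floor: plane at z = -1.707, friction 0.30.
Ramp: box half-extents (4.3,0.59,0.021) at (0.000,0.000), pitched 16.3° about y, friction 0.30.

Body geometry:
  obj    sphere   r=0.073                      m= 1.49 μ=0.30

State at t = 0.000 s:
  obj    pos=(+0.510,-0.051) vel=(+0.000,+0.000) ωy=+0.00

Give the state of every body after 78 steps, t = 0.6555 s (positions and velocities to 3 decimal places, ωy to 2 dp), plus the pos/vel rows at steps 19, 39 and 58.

State at t = 0.6555 s:
  obj    pos=(+1.371,-0.303) vel=(+2.628,-0.769) ωy=+37.50

Key-timestep trajectory:
   step    t(s)  obj.x    obj.z    obj.vx   obj.vz 
     19  0.1597   +0.561  -0.066  +0.640  -0.187
     39  0.3277   +0.725  -0.114  +1.314  -0.384
     58  0.4874   +0.986  -0.191  +1.954  -0.572


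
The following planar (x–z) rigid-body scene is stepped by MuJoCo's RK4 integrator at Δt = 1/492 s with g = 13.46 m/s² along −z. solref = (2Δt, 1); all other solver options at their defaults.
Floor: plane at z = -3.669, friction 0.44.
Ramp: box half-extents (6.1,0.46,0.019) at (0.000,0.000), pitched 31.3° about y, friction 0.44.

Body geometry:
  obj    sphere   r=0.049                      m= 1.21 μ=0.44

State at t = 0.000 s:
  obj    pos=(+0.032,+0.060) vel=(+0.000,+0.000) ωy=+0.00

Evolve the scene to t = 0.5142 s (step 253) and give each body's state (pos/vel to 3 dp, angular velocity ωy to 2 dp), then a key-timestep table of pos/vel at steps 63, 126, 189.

State at t = 0.5142 s:
  obj    pos=(+0.596,-0.283) vel=(+2.195,-1.334) ωy=+52.41

Key-timestep trajectory:
   step    t(s)  obj.x    obj.z    obj.vx   obj.vz 
     63  0.1280   +0.067  +0.039  +0.547  -0.332
    126  0.2561   +0.172  -0.025  +1.093  -0.665
    189  0.3841   +0.347  -0.131  +1.640  -0.997


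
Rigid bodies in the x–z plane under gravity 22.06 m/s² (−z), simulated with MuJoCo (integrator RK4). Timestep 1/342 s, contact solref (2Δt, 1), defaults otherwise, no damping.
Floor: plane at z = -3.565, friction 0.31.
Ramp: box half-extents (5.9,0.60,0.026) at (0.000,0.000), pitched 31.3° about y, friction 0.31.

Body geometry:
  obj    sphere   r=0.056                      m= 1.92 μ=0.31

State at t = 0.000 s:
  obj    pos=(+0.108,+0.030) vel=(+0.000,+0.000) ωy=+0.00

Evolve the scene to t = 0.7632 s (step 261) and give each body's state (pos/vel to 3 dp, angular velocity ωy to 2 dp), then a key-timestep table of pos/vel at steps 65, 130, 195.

State at t = 0.7632 s:
  obj    pos=(+2.145,-1.208) vel=(+5.338,-3.246) ωy=+111.54

Key-timestep trajectory:
   step    t(s)  obj.x    obj.z    obj.vx   obj.vz 
     65  0.1901   +0.235  -0.047  +1.330  -0.808
    130  0.3801   +0.614  -0.277  +2.659  -1.617
    195  0.5702   +1.245  -0.661  +3.988  -2.425


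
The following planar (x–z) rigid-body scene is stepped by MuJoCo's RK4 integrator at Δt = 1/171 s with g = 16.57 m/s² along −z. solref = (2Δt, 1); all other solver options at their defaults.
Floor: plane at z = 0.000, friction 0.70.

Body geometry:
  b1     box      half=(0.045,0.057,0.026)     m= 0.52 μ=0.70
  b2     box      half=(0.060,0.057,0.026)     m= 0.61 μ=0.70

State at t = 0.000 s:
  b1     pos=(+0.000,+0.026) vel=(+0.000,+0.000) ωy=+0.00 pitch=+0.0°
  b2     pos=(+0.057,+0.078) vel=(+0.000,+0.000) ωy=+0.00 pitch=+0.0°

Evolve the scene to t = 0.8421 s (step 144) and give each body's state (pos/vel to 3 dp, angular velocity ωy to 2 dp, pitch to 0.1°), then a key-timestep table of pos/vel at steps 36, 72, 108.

State at t = 0.8421 s:
  b1     pos=(-0.001,+0.026) vel=(-0.001,+0.000) ωy=+0.00 pitch=+0.0°
  b2     pos=(+0.071,+0.061) vel=(+0.000,+0.000) ωy=-0.02 pitch=+46.4°

Key-timestep trajectory:
   step    t(s)  b1.x    b1.z    b1.vx   b1.vz   b2.x    b2.z    b2.vx   b2.vz 
     36  0.2105   +0.000  +0.026  +0.000  +0.000   +0.082  +0.064  +0.008  +0.003
     72  0.4211   +0.000  +0.026  -0.001  +0.000   +0.071  +0.062  +0.000  +0.000
    108  0.6316   +0.000  +0.026  -0.001  +0.000   +0.071  +0.061  +0.000  +0.000


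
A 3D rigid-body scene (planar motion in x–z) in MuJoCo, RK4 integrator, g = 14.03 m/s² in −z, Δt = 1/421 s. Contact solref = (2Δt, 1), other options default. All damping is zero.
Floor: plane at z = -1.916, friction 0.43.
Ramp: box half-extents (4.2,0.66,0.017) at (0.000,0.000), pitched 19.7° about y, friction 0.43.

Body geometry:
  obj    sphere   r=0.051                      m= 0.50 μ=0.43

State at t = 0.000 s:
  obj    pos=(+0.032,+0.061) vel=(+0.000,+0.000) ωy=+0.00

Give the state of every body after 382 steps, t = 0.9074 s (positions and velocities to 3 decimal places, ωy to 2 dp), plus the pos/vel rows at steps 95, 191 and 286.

State at t = 0.9074 s:
  obj    pos=(+1.341,-0.408) vel=(+2.886,-1.033) ωy=+60.10

Key-timestep trajectory:
   step    t(s)  obj.x    obj.z    obj.vx   obj.vz 
     95  0.2257   +0.113  +0.032  +0.718  -0.257
    191  0.4537   +0.359  -0.056  +1.443  -0.517
    286  0.6793   +0.766  -0.202  +2.161  -0.774


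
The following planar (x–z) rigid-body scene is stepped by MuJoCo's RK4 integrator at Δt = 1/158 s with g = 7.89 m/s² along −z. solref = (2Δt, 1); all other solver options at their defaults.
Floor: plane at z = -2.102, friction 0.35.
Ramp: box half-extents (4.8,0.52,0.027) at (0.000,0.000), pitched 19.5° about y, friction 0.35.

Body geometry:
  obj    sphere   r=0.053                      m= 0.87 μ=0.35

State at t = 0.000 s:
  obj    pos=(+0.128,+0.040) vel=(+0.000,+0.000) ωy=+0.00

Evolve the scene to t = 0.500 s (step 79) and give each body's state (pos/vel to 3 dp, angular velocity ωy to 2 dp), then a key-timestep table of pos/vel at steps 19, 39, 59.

State at t = 0.500 s:
  obj    pos=(+0.350,-0.039) vel=(+0.887,-0.314) ωy=+17.74

Key-timestep trajectory:
   step    t(s)  obj.x    obj.z    obj.vx   obj.vz 
     19  0.1203   +0.141  +0.035  +0.213  -0.075
     39  0.2468   +0.182  +0.020  +0.438  -0.155
     59  0.3734   +0.252  -0.004  +0.662  -0.235


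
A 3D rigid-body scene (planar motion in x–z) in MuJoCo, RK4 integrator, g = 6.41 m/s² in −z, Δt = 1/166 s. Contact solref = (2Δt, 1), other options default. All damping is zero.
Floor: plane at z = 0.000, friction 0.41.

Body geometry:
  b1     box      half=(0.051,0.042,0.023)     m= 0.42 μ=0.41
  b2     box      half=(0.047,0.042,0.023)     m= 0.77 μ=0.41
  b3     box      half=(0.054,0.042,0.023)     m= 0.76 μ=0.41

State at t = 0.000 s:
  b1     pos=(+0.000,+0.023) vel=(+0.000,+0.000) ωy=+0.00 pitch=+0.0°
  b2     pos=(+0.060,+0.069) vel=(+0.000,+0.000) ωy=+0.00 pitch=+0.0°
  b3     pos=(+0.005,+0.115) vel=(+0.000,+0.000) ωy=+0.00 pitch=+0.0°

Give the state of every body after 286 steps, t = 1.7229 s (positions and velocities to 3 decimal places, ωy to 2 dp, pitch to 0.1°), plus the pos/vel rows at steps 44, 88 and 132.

State at t = 1.7229 s:
  b1     pos=(+0.000,+0.023) vel=(+0.000,+0.000) ωy=+0.00 pitch=+0.0°
  b2     pos=(+0.108,+0.047) vel=(+0.000,+0.000) ωy=+0.00 pitch=+90.0°
  b3     pos=(+0.029,+0.069) vel=(+0.000,+0.000) ωy=+0.00 pitch=+0.0°

Key-timestep trajectory:
   step    t(s)  b1.x    b1.z    b1.vx   b1.vz   b2.x    b2.z    b2.vx   b2.vz   b3.x    b3.z    b3.vx   b3.vz 
     44  0.2651   +0.000  +0.023  -0.001  +0.000   +0.062  +0.068  +0.060  -0.030   -0.016  +0.103  -0.067  +0.026
     88  0.5301   +0.000  +0.023  -0.001  +0.000   +0.100  +0.051  +0.200  -0.048   +0.002  +0.095  +0.242  -0.161
    132  0.7952   +0.000  +0.023  +0.000  +0.000   +0.117  +0.050  -0.094  -0.027   +0.030  +0.069  +0.000  +0.000


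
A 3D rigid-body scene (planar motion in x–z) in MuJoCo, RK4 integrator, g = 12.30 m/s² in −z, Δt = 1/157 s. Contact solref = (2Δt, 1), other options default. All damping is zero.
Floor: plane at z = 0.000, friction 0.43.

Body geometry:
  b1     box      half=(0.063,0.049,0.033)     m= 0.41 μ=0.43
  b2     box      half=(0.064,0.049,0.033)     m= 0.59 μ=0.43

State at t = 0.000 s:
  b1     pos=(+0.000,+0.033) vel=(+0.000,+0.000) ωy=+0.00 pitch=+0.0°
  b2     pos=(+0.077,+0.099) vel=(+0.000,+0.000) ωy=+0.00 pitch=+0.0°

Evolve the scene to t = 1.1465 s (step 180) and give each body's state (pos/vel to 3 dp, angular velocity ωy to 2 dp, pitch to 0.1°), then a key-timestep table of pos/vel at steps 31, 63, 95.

State at t = 1.1465 s:
  b1     pos=(+0.000,+0.033) vel=(+0.000,+0.000) ωy=+0.00 pitch=+0.0°
  b2     pos=(+0.142,+0.064) vel=(+0.000,+0.000) ωy=+0.00 pitch=+90.0°

Key-timestep trajectory:
   step    t(s)  b1.x    b1.z    b1.vx   b1.vz   b2.x    b2.z    b2.vx   b2.vz 
     31  0.1975   +0.000  +0.033  +0.000  +0.000   +0.111  +0.070  +0.295  +0.101
     63  0.4013   +0.000  +0.033  +0.000  +0.000   +0.157  +0.070  -0.002  -0.001
     95  0.6051   +0.000  +0.033  +0.000  +0.000   +0.138  +0.066  +0.112  -0.049


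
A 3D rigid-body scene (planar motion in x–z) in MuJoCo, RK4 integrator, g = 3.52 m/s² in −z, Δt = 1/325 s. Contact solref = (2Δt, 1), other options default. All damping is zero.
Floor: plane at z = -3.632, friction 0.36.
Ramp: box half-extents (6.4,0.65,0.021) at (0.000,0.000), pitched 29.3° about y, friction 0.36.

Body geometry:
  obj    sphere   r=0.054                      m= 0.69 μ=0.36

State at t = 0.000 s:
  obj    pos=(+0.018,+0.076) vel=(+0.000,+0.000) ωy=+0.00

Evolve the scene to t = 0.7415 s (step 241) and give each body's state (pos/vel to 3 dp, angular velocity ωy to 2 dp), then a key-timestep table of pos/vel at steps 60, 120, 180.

State at t = 0.7415 s:
  obj    pos=(+0.313,-0.090) vel=(+0.796,-0.447) ωy=+16.89

Key-timestep trajectory:
   step    t(s)  obj.x    obj.z    obj.vx   obj.vz 
     60  0.1846   +0.036  +0.066  +0.198  -0.111
    120  0.3692   +0.091  +0.035  +0.396  -0.222
    180  0.5538   +0.183  -0.016  +0.594  -0.334


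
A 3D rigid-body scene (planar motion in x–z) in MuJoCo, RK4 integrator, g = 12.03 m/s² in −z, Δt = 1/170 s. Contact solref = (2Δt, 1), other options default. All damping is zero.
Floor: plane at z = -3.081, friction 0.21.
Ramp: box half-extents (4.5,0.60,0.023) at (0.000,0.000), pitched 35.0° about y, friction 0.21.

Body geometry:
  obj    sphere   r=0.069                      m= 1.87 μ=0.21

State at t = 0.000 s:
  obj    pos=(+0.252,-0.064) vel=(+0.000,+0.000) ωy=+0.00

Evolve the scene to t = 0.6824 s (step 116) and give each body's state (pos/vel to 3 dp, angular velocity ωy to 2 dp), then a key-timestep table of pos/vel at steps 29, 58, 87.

State at t = 0.6824 s:
  obj    pos=(+1.192,-0.723) vel=(+2.755,-1.929) ωy=+48.71

Key-timestep trajectory:
   step    t(s)  obj.x    obj.z    obj.vx   obj.vz 
     29  0.1706   +0.311  -0.105  +0.689  -0.483
     58  0.3412   +0.487  -0.229  +1.378  -0.965
     87  0.5118   +0.781  -0.435  +2.067  -1.447


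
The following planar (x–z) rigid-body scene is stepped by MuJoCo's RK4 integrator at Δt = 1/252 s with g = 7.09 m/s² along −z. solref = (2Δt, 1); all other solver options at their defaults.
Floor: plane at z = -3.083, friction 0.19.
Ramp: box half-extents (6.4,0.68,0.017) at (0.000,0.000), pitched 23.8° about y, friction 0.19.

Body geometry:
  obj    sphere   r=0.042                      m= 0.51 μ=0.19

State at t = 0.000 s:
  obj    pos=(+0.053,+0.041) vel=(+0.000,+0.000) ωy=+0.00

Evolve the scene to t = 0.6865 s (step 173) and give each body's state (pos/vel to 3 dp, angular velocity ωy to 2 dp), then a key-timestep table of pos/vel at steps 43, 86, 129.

State at t = 0.6865 s:
  obj    pos=(+0.494,-0.153) vel=(+1.284,-0.566) ωy=+33.40

Key-timestep trajectory:
   step    t(s)  obj.x    obj.z    obj.vx   obj.vz 
     43  0.1706   +0.080  +0.029  +0.319  -0.141
     86  0.3413   +0.162  -0.007  +0.638  -0.282
    129  0.5119   +0.298  -0.067  +0.957  -0.422


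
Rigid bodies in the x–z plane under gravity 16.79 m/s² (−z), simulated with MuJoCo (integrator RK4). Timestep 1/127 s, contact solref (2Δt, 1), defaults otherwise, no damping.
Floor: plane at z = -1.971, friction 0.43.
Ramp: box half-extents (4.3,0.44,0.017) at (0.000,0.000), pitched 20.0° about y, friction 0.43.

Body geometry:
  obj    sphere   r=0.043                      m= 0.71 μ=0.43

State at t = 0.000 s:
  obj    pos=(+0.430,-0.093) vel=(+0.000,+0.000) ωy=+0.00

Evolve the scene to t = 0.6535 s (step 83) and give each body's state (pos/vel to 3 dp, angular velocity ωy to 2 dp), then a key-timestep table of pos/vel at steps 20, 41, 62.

State at t = 0.6535 s:
  obj    pos=(+1.253,-0.392) vel=(+2.519,-0.917) ωy=+62.33

Key-timestep trajectory:
   step    t(s)  obj.x    obj.z    obj.vx   obj.vz 
     20  0.1575   +0.478  -0.110  +0.607  -0.221
     41  0.3228   +0.631  -0.166  +1.244  -0.453
     62  0.4882   +0.889  -0.260  +1.881  -0.685


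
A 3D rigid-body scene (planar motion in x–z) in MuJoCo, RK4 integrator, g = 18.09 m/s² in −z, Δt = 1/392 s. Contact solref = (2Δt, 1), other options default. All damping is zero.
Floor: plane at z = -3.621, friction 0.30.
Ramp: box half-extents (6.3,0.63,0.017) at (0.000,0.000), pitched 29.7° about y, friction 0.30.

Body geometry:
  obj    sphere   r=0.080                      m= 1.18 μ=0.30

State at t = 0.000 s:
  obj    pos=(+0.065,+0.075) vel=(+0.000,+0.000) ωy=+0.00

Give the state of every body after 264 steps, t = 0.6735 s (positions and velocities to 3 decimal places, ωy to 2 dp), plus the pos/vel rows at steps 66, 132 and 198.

State at t = 0.6735 s:
  obj    pos=(+1.326,-0.645) vel=(+3.745,-2.136) ωy=+53.89

Key-timestep trajectory:
   step    t(s)  obj.x    obj.z    obj.vx   obj.vz 
     66  0.1684   +0.144  +0.030  +0.936  -0.534
    132  0.3367   +0.380  -0.105  +1.873  -1.068
    198  0.5051   +0.774  -0.330  +2.809  -1.602


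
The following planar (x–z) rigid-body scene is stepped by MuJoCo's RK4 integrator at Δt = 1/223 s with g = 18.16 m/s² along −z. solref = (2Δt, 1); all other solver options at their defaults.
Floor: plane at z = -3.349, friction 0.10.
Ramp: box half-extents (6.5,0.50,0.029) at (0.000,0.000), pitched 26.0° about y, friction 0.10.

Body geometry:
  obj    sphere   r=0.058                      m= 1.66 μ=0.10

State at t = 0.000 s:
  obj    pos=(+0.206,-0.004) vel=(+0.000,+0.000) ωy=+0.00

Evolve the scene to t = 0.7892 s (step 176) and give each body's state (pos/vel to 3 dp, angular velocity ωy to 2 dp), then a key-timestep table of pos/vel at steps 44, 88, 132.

State at t = 0.7892 s:
  obj    pos=(+1.978,-0.868) vel=(+4.492,-2.182) ωy=+55.53

Key-timestep trajectory:
   step    t(s)  obj.x    obj.z    obj.vx   obj.vz 
     44  0.1973   +0.317  -0.058  +1.114  -0.569
     88  0.3946   +0.649  -0.220  +2.253  -1.073
    132  0.5919   +1.203  -0.490  +3.377  -1.615
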